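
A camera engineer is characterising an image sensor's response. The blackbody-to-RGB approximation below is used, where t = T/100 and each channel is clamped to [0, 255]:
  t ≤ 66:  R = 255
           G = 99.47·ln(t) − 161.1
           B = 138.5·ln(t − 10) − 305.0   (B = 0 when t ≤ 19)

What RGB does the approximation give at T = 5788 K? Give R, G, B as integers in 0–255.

R=255, G=243, B=231

t = 5788/100 = 57.88; the t ≤ 66 branch applies.
R = 255 by definition for t ≤ 66.
G = 99.47·ln 57.88 − 161.1 = 99.47·4.0584 − 161.1 = 242.586.
B = 138.5·ln(57.88 − 10) − 305.0 = 138.5·ln 47.88 − 305.0 = 138.5·3.8687 − 305.0 = 230.815.
Rounded: (255, 243, 231).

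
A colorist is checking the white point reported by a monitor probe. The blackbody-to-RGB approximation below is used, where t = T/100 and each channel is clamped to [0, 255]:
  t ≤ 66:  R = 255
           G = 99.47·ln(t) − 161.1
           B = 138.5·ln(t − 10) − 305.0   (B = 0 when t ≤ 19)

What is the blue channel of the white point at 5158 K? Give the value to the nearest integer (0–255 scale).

211

t = 5158/100 = 51.58; the t ≤ 66 branch applies.
B = 138.5·ln(51.58 − 10) − 305.0 = 138.5·ln 41.58 − 305.0 = 138.5·3.7276 − 305.0 = 211.275.
Rounded: 211.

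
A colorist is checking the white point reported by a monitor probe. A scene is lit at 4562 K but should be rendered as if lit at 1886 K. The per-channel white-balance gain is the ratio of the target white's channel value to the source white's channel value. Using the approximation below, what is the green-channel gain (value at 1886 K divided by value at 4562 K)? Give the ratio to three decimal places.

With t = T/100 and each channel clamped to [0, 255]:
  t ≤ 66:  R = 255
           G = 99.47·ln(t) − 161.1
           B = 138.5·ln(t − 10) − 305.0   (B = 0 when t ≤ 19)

0.599

At 4562 K (t = 45.62):
  G = 99.47·ln 45.62 − 161.1 = 99.47·3.8203 − 161.1 = 218.910.
At 1886 K (t = 18.86):
  G = 99.47·ln 18.86 − 161.1 = 99.47·2.9370 − 161.1 = 131.048.
Gain = 131.048 / 218.910 = 0.5986 → 0.599.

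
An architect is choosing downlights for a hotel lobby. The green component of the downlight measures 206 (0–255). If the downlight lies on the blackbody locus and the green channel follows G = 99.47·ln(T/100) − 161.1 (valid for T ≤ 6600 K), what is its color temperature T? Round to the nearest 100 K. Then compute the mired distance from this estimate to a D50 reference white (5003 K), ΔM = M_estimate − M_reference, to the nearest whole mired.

ln t = (206 + 161.1) / 99.47 = 3.6906.
t = e^3.6906 = 40.067.
T = 100·t = 4007 K → 4000 K to the nearest 100 K.
M_estimate = 10⁶/4000 = 250.00; M_reference = 10⁶/5003 = 199.88.
ΔM = 250.00 − 199.88 = 50.12 → +50 mireds.

+50 mireds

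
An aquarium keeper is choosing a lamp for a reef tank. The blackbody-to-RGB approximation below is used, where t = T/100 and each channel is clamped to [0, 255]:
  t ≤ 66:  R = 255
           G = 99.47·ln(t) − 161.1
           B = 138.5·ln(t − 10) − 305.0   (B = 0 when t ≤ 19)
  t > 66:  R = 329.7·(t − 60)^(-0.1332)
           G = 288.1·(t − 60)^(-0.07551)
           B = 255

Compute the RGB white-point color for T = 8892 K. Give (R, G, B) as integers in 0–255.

(211, 223, 255)

t = 8892/100 = 88.92; the t > 66 branch applies.
R = 329.7·(88.92 − 60)^(-0.1332) = 329.7·28.92^(-0.1332) = 329.7·0.63881 = 210.614.
G = 288.1·(88.92 − 60)^(-0.07551) = 288.1·28.92^(-0.07551) = 288.1·0.77565 = 223.464.
B = 255 by definition for t > 66.
Rounded: (211, 223, 255).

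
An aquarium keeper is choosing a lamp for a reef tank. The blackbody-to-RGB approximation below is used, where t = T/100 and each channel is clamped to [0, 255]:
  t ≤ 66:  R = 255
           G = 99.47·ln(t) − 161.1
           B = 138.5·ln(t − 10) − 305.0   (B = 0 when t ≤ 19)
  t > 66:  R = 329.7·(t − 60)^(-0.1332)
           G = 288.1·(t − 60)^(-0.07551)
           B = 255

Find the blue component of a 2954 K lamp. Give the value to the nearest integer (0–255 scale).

107

t = 2954/100 = 29.54; the t ≤ 66 branch applies.
B = 138.5·ln(29.54 − 10) − 305.0 = 138.5·ln 19.54 − 305.0 = 138.5·2.9725 − 305.0 = 106.686.
Rounded: 107.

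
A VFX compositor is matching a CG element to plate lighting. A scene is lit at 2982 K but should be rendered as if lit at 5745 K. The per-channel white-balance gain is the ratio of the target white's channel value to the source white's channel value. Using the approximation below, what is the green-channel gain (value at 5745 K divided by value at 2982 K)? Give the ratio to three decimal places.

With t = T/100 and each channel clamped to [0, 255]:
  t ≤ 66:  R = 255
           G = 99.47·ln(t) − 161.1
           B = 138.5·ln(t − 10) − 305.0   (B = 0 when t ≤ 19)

At 2982 K (t = 29.82):
  G = 99.47·ln 29.82 − 161.1 = 99.47·3.3952 − 161.1 = 176.618.
At 5745 K (t = 57.45):
  G = 99.47·ln 57.45 − 161.1 = 99.47·4.0509 − 161.1 = 241.845.
Gain = 241.845 / 176.618 = 1.3693 → 1.369.

1.369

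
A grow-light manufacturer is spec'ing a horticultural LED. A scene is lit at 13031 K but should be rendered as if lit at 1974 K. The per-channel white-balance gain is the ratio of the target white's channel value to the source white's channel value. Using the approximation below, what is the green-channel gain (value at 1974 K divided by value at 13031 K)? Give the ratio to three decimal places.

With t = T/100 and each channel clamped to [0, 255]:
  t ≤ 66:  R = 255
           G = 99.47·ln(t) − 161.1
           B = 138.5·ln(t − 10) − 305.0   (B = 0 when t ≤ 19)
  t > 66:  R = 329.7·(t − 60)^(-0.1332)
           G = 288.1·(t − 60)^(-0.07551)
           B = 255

0.649

At 13031 K (t = 130.31):
  G = 288.1·(130.31 − 60)^(-0.07551) = 288.1·70.31^(-0.07551) = 288.1·0.72532 = 208.966.
At 1974 K (t = 19.74):
  G = 99.47·ln 19.74 − 161.1 = 99.47·2.9826 − 161.1 = 135.584.
Gain = 135.584 / 208.966 = 0.6488 → 0.649.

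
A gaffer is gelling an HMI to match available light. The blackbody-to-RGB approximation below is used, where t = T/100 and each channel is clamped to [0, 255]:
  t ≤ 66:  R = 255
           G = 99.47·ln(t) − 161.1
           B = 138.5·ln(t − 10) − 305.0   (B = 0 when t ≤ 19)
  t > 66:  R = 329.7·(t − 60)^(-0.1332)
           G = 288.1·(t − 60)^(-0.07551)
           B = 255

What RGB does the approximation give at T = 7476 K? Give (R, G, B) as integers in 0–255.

(230, 235, 255)

t = 7476/100 = 74.76; the t > 66 branch applies.
R = 329.7·(74.76 − 60)^(-0.1332) = 329.7·14.76^(-0.1332) = 329.7·0.69868 = 230.354.
G = 288.1·(74.76 − 60)^(-0.07551) = 288.1·14.76^(-0.07551) = 288.1·0.81606 = 235.107.
B = 255 by definition for t > 66.
Rounded: (230, 235, 255).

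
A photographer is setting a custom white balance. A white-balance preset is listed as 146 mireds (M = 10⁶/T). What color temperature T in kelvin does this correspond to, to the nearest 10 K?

T = 10⁶ / 146 = 6849.32 K → 6850 K.

6850 K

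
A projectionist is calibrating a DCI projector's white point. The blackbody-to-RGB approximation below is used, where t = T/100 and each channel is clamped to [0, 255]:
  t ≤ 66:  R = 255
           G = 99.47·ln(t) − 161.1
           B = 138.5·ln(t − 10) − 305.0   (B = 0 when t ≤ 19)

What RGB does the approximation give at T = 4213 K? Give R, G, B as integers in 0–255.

R=255, G=211, B=176

t = 4213/100 = 42.13; the t ≤ 66 branch applies.
R = 255 by definition for t ≤ 66.
G = 99.47·ln 42.13 − 161.1 = 99.47·3.7408 − 161.1 = 210.993.
B = 138.5·ln(42.13 − 10) − 305.0 = 138.5·ln 32.13 − 305.0 = 138.5·3.4698 − 305.0 = 175.566.
Rounded: (255, 211, 176).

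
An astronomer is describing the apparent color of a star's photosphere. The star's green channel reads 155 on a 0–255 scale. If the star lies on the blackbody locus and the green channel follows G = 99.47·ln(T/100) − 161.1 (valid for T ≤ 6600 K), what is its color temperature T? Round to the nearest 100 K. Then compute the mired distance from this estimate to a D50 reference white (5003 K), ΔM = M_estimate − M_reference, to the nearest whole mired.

+217 mireds

ln t = (155 + 161.1) / 99.47 = 3.1778.
t = e^3.1778 = 23.995.
T = 100·t = 2399 K → 2400 K to the nearest 100 K.
M_estimate = 10⁶/2400 = 416.67; M_reference = 10⁶/5003 = 199.88.
ΔM = 416.67 − 199.88 = 216.79 → +217 mireds.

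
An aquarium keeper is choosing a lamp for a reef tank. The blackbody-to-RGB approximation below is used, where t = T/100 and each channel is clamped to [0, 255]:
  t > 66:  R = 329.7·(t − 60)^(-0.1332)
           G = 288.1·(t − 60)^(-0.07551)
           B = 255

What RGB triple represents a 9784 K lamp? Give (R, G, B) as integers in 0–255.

(203, 219, 255)

t = 9784/100 = 97.84; the t > 66 branch applies.
R = 329.7·(97.84 − 60)^(-0.1332) = 329.7·37.84^(-0.1332) = 329.7·0.61634 = 203.206.
G = 288.1·(97.84 − 60)^(-0.07551) = 288.1·37.84^(-0.07551) = 288.1·0.76006 = 218.974.
B = 255 by definition for t > 66.
Rounded: (203, 219, 255).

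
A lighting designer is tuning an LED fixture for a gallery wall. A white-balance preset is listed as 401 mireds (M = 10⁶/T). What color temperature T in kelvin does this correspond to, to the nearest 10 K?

2490 K

T = 10⁶ / 401 = 2493.77 K → 2490 K.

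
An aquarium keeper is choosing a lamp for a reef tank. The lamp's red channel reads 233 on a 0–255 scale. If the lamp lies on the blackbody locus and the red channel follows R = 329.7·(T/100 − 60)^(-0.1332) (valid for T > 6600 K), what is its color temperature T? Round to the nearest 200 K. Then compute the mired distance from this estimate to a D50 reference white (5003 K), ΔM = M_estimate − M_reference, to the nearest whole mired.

-65 mireds

(t − 60)^(-0.1332) = 233/329.7 = 0.70670.
t − 60 = 0.70670^(1/-0.1332) = 0.70670^(-7.508) = 13.547, so t = 73.547.
T = 100·t = 7355 K → 7400 K to the nearest 200 K.
M_estimate = 10⁶/7400 = 135.14; M_reference = 10⁶/5003 = 199.88.
ΔM = 135.14 − 199.88 = -64.74 → -65 mireds.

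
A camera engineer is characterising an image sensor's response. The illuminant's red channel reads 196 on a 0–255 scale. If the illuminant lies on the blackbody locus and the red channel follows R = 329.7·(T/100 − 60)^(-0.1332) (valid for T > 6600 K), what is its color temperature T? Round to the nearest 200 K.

(t − 60)^(-0.1332) = 196/329.7 = 0.59448.
t − 60 = 0.59448^(1/-0.1332) = 0.59448^(-7.508) = 49.621, so t = 109.621.
T = 100·t = 10962 K → 11000 K to the nearest 200 K.

11000 K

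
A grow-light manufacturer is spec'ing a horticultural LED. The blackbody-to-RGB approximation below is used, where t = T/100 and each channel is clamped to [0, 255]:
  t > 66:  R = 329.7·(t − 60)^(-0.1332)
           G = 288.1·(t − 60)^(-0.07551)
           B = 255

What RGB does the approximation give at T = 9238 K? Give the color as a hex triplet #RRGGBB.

#CFDEFF

t = 9238/100 = 92.38; the t > 66 branch applies.
R = 329.7·(92.38 − 60)^(-0.1332) = 329.7·32.38^(-0.1332) = 329.7·0.62926 = 207.467.
G = 288.1·(92.38 − 60)^(-0.07551) = 288.1·32.38^(-0.07551) = 288.1·0.76906 = 221.566.
B = 255 by definition for t > 66.
Rounded: (207, 222, 255).
In hex: #CFDEFF.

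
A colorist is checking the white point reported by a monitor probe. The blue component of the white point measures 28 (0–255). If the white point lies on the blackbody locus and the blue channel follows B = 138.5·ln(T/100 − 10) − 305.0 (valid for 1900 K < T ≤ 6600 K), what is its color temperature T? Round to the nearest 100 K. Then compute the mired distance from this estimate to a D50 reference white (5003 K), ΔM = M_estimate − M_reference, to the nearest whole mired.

ln(t − 10) = (28 + 305.0) / 138.5 = 2.4043.
t − 10 = e^2.4043 = 11.071, so t = 21.071.
T = 100·t = 2107 K → 2100 K to the nearest 100 K.
M_estimate = 10⁶/2100 = 476.19; M_reference = 10⁶/5003 = 199.88.
ΔM = 476.19 − 199.88 = 276.31 → +276 mireds.

+276 mireds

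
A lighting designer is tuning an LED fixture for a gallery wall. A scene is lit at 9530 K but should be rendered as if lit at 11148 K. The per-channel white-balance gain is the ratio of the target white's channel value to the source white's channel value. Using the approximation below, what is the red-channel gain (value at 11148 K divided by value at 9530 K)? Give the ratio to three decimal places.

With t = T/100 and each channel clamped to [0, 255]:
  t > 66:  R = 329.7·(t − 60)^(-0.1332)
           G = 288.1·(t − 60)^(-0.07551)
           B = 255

0.951

At 9530 K (t = 95.3):
  R = 329.7·(95.3 − 60)^(-0.1332) = 329.7·35.3^(-0.1332) = 329.7·0.62207 = 205.095.
At 11148 K (t = 111.48):
  R = 329.7·(111.48 − 60)^(-0.1332) = 329.7·51.48^(-0.1332) = 329.7·0.59157 = 195.042.
Gain = 195.042 / 205.095 = 0.9510 → 0.951.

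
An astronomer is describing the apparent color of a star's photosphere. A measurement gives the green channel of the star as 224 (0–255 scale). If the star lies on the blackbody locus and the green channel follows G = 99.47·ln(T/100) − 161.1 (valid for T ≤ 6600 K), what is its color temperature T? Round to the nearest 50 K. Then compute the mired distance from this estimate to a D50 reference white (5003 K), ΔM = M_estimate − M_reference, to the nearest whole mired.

+8 mireds

ln t = (224 + 161.1) / 99.47 = 3.8715.
t = e^3.8715 = 48.015.
T = 100·t = 4802 K → 4800 K to the nearest 50 K.
M_estimate = 10⁶/4800 = 208.33; M_reference = 10⁶/5003 = 199.88.
ΔM = 208.33 − 199.88 = 8.45 → +8 mireds.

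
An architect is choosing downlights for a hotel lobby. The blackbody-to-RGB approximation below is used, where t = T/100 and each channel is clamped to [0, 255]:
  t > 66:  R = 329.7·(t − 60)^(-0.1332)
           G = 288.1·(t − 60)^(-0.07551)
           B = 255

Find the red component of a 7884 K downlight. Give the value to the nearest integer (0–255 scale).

t = 7884/100 = 78.84; the t > 66 branch applies.
R = 329.7·(78.84 − 60)^(-0.1332) = 329.7·18.84^(-0.1332) = 329.7·0.67633 = 222.986.
Rounded: 223.

223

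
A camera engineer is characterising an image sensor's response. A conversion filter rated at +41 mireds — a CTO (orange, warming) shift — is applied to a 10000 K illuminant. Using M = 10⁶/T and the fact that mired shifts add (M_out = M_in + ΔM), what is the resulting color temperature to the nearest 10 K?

7090 K

M_in = 10⁶/10000 = 100.00 mireds.
M_out = 100.00 + (+41) = 141.00 mireds.
T_out = 10⁶/141.00 = 7092.2 K → 7090 K.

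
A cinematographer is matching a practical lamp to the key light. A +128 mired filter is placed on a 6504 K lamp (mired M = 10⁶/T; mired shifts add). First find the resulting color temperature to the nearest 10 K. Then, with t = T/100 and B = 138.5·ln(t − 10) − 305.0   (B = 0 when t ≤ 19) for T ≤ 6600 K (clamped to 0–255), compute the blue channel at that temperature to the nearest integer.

144

M_in = 10⁶/6504 = 153.75; M_out = 153.75 + (+128) = 281.75.
T_out = 10⁶/281.75 = 3549.2 K → 3550 K; t = 35.5.
B = 138.5·ln(35.5 − 10) − 305.0 = 138.5·ln 25.5 − 305.0 = 138.5·3.2387 − 305.0 = 143.557.
Rounded: 144.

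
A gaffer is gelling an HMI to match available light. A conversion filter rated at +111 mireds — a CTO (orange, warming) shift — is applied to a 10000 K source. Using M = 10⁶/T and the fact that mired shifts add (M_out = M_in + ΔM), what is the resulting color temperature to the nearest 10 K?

M_in = 10⁶/10000 = 100.00 mireds.
M_out = 100.00 + (+111) = 211.00 mireds.
T_out = 10⁶/211.00 = 4739.3 K → 4740 K.

4740 K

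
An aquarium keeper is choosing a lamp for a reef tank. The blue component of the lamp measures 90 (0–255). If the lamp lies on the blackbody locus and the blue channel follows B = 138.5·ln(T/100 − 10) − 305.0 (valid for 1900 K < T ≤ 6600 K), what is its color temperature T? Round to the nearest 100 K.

2700 K

ln(t − 10) = (90 + 305.0) / 138.5 = 2.8520.
t − 10 = e^2.8520 = 17.322, so t = 27.322.
T = 100·t = 2732 K → 2700 K to the nearest 100 K.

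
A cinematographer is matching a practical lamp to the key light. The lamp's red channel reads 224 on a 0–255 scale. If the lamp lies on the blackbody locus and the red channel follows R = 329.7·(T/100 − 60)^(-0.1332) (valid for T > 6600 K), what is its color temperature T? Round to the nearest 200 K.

7800 K

(t − 60)^(-0.1332) = 224/329.7 = 0.67941.
t − 60 = 0.67941^(1/-0.1332) = 0.67941^(-7.508) = 18.209, so t = 78.209.
T = 100·t = 7821 K → 7800 K to the nearest 200 K.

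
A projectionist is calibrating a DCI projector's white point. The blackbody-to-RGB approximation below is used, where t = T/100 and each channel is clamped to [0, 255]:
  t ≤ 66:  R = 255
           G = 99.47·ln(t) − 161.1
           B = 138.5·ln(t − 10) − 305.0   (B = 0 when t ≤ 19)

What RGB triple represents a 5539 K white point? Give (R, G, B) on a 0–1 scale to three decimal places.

(1.000, 0.934, 0.876)

t = 5539/100 = 55.39; the t ≤ 66 branch applies.
R = 255 by definition for t ≤ 66.
G = 99.47·ln 55.39 − 161.1 = 99.47·4.0144 − 161.1 = 238.212.
B = 138.5·ln(55.39 − 10) − 305.0 = 138.5·ln 45.39 − 305.0 = 138.5·3.8153 − 305.0 = 223.418.
Dividing each by 255: (1.0000, 0.9342, 0.8761) → (1.000, 0.934, 0.876).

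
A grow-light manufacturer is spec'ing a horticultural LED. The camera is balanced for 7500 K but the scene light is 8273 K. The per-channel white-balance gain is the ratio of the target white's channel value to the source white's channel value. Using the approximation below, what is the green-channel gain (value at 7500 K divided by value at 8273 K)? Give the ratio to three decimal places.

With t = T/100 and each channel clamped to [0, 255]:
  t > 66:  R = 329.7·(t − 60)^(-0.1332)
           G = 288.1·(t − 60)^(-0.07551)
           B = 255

At 8273 K (t = 82.73):
  G = 288.1·(82.73 − 60)^(-0.07551) = 288.1·22.73^(-0.07551) = 288.1·0.78988 = 227.566.
At 7500 K (t = 75):
  G = 288.1·(75 − 60)^(-0.07551) = 288.1·15^(-0.07551) = 288.1·0.81507 = 234.821.
Gain = 234.821 / 227.566 = 1.0319 → 1.032.

1.032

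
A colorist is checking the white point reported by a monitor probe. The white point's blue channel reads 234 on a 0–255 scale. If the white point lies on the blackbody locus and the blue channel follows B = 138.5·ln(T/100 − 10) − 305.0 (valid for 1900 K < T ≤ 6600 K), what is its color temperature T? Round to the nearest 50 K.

ln(t − 10) = (234 + 305.0) / 138.5 = 3.8917.
t − 10 = e^3.8917 = 48.994, so t = 58.994.
T = 100·t = 5899 K → 5900 K to the nearest 50 K.

5900 K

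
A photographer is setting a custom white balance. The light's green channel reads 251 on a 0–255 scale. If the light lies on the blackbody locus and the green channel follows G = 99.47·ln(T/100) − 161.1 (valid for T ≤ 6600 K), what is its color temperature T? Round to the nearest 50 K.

ln t = (251 + 161.1) / 99.47 = 4.1430.
t = e^4.1430 = 62.989.
T = 100·t = 6299 K → 6300 K to the nearest 50 K.

6300 K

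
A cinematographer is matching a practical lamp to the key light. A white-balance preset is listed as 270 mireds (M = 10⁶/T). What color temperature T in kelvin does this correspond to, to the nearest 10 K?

3700 K

T = 10⁶ / 270 = 3703.70 K → 3700 K.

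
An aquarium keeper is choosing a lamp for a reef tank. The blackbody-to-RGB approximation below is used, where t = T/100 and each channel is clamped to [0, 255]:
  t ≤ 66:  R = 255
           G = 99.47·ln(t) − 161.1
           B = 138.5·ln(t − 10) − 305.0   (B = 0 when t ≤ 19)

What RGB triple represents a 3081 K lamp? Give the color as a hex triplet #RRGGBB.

#FFB473

t = 3081/100 = 30.81; the t ≤ 66 branch applies.
R = 255 by definition for t ≤ 66.
G = 99.47·ln 30.81 − 161.1 = 99.47·3.4278 − 161.1 = 179.867.
B = 138.5·ln(30.81 − 10) − 305.0 = 138.5·ln 20.81 − 305.0 = 138.5·3.0354 − 305.0 = 115.408.
Rounded: (255, 180, 115).
In hex: #FFB473.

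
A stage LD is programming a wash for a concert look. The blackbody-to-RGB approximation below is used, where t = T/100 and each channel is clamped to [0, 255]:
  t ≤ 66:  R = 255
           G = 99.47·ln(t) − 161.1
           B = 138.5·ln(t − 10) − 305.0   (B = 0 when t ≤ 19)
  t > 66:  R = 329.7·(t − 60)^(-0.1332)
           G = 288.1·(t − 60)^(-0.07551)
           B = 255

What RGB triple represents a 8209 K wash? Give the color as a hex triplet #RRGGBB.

#DAE4FF

t = 8209/100 = 82.09; the t > 66 branch applies.
R = 329.7·(82.09 − 60)^(-0.1332) = 329.7·22.09^(-0.1332) = 329.7·0.66215 = 218.309.
G = 288.1·(82.09 − 60)^(-0.07551) = 288.1·22.09^(-0.07551) = 288.1·0.79159 = 228.057.
B = 255 by definition for t > 66.
Rounded: (218, 228, 255).
In hex: #DAE4FF.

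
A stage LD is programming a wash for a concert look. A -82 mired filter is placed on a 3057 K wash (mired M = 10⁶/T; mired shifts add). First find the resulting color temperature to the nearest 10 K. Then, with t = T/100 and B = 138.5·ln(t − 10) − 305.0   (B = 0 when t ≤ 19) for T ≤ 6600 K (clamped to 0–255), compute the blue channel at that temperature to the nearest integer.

170

M_in = 10⁶/3057 = 327.12; M_out = 327.12 + (-82) = 245.12.
T_out = 10⁶/245.12 = 4079.7 K → 4080 K; t = 40.8.
B = 138.5·ln(40.8 − 10) − 305.0 = 138.5·ln 30.8 − 305.0 = 138.5·3.4275 − 305.0 = 169.711.
Rounded: 170.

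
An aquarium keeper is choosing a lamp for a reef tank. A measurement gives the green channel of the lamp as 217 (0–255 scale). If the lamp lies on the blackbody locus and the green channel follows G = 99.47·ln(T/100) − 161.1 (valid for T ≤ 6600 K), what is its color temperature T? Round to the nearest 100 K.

ln t = (217 + 161.1) / 99.47 = 3.8011.
t = e^3.8011 = 44.752.
T = 100·t = 4475 K → 4500 K to the nearest 100 K.

4500 K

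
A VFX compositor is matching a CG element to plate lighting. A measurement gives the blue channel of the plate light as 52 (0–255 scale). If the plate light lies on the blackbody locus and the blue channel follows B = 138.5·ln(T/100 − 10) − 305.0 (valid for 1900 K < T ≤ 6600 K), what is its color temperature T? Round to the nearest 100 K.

ln(t − 10) = (52 + 305.0) / 138.5 = 2.5776.
t − 10 = e^2.5776 = 13.166, so t = 23.166.
T = 100·t = 2317 K → 2300 K to the nearest 100 K.

2300 K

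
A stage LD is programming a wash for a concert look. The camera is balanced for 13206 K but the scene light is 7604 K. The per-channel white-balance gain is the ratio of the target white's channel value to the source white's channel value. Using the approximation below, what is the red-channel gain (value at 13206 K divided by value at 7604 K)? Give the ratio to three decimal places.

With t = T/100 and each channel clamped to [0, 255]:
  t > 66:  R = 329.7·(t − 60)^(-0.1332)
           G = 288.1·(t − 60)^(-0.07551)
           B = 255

At 7604 K (t = 76.04):
  R = 329.7·(76.04 − 60)^(-0.1332) = 329.7·16.04^(-0.1332) = 329.7·0.69098 = 227.817.
At 13206 K (t = 132.06):
  R = 329.7·(132.06 − 60)^(-0.1332) = 329.7·72.06^(-0.1332) = 329.7·0.56566 = 186.498.
Gain = 186.498 / 227.817 = 0.8186 → 0.819.

0.819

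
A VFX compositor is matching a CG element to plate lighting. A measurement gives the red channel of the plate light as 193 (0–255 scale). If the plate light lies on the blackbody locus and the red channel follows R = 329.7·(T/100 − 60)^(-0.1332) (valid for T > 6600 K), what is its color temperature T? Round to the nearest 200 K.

(t − 60)^(-0.1332) = 193/329.7 = 0.58538.
t − 60 = 0.58538^(1/-0.1332) = 0.58538^(-7.508) = 55.713, so t = 115.713.
T = 100·t = 11571 K → 11600 K to the nearest 200 K.

11600 K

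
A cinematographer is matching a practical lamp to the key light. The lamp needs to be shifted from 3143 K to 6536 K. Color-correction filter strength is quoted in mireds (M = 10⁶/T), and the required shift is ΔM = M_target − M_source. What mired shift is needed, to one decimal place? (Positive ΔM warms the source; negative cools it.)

-165.2 mireds

M_source = 10⁶/3143 = 318.167; M_target = 10⁶/6536 = 152.999.
ΔM = 152.999 − 318.167 = -165.169 → -165.2 mireds, a cooling shift.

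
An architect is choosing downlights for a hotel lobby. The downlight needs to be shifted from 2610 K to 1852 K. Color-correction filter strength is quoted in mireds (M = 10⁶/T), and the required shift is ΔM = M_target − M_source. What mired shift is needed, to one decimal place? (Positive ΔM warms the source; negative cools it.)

M_source = 10⁶/2610 = 383.142; M_target = 10⁶/1852 = 539.957.
ΔM = 539.957 − 383.142 = 156.815 → +156.8 mireds, a warming shift.

+156.8 mireds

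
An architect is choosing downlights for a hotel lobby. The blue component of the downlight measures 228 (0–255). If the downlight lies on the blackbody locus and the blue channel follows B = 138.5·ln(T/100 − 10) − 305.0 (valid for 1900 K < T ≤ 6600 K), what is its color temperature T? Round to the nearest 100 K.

ln(t − 10) = (228 + 305.0) / 138.5 = 3.8484.
t − 10 = e^3.8484 = 46.917, so t = 56.917.
T = 100·t = 5692 K → 5700 K to the nearest 100 K.

5700 K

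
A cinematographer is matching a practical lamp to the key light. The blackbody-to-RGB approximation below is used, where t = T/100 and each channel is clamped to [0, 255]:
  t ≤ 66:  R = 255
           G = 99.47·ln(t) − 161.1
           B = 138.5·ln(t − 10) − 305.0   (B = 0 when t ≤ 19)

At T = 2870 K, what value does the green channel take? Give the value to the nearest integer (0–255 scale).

173

t = 2870/100 = 28.7; the t ≤ 66 branch applies.
G = 99.47·ln 28.7 − 161.1 = 99.47·3.3569 − 161.1 = 172.811.
Rounded: 173.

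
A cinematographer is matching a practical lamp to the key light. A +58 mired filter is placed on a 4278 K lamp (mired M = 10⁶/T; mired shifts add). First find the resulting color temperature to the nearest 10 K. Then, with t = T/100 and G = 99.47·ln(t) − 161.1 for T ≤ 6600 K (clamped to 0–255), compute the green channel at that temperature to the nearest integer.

191

M_in = 10⁶/4278 = 233.75; M_out = 233.75 + (+58) = 291.75.
T_out = 10⁶/291.75 = 3427.5 K → 3430 K; t = 34.3.
G = 99.47·ln 34.3 − 161.1 = 99.47·3.5351 − 161.1 = 190.541.
Rounded: 191.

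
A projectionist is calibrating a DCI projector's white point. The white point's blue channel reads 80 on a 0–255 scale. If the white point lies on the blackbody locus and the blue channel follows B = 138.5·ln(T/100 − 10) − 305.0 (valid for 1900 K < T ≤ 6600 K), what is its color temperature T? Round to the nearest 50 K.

ln(t − 10) = (80 + 305.0) / 138.5 = 2.7798.
t − 10 = e^2.7798 = 16.116, so t = 26.116.
T = 100·t = 2612 K → 2600 K to the nearest 50 K.

2600 K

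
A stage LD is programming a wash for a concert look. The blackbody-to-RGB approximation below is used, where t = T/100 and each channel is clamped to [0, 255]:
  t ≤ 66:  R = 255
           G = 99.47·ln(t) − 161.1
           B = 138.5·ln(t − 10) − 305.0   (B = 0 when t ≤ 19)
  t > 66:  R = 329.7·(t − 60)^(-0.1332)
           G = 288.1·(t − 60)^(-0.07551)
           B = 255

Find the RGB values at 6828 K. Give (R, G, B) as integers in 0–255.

t = 6828/100 = 68.28; the t > 66 branch applies.
R = 329.7·(68.28 − 60)^(-0.1332) = 329.7·8.28^(-0.1332) = 329.7·0.75460 = 248.793.
G = 288.1·(68.28 − 60)^(-0.07551) = 288.1·8.28^(-0.07551) = 288.1·0.85247 = 245.597.
B = 255 by definition for t > 66.
Rounded: (249, 246, 255).

(249, 246, 255)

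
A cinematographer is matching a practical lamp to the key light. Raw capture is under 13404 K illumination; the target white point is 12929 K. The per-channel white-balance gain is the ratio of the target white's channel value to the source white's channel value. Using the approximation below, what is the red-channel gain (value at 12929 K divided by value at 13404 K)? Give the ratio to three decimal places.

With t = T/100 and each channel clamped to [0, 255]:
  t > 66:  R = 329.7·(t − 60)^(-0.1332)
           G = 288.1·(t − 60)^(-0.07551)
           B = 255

At 13404 K (t = 134.04):
  R = 329.7·(134.04 − 60)^(-0.1332) = 329.7·74.04^(-0.1332) = 329.7·0.56362 = 185.826.
At 12929 K (t = 129.29):
  R = 329.7·(129.29 − 60)^(-0.1332) = 329.7·69.29^(-0.1332) = 329.7·0.56862 = 187.474.
Gain = 187.474 / 185.826 = 1.0089 → 1.009.

1.009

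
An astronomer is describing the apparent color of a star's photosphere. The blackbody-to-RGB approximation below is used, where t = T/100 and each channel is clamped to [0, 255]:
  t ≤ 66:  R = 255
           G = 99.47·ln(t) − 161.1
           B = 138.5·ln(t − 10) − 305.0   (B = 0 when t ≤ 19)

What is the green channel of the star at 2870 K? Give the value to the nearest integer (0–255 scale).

173

t = 2870/100 = 28.7; the t ≤ 66 branch applies.
G = 99.47·ln 28.7 − 161.1 = 99.47·3.3569 − 161.1 = 172.811.
Rounded: 173.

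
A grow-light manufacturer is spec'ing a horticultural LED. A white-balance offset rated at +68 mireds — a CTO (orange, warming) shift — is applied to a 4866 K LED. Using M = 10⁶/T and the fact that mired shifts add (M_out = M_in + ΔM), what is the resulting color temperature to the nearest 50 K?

3650 K

M_in = 10⁶/4866 = 205.51 mireds.
M_out = 205.51 + (+68) = 273.51 mireds.
T_out = 10⁶/273.51 = 3656.2 K → 3650 K.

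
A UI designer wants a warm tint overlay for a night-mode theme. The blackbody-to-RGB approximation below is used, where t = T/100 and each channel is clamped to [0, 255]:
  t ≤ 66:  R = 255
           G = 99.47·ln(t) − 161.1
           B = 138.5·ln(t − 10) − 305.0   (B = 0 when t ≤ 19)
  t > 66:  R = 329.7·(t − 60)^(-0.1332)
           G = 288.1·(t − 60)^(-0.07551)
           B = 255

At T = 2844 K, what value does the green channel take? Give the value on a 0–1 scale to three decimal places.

t = 2844/100 = 28.44; the t ≤ 66 branch applies.
G = 99.47·ln 28.44 − 161.1 = 99.47·3.3478 − 161.1 = 171.905.
On a 0–1 scale: 171.905/255 = 0.6741 → 0.674.

0.674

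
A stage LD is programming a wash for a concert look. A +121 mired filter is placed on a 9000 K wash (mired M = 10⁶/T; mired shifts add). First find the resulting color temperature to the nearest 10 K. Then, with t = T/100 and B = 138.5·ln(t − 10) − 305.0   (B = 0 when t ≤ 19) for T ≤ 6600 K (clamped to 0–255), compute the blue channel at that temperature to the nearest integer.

180

M_in = 10⁶/9000 = 111.11; M_out = 111.11 + (+121) = 232.11.
T_out = 10⁶/232.11 = 4308.3 K → 4310 K; t = 43.1.
B = 138.5·ln(43.1 − 10) − 305.0 = 138.5·ln 33.1 − 305.0 = 138.5·3.4995 − 305.0 = 179.685.
Rounded: 180.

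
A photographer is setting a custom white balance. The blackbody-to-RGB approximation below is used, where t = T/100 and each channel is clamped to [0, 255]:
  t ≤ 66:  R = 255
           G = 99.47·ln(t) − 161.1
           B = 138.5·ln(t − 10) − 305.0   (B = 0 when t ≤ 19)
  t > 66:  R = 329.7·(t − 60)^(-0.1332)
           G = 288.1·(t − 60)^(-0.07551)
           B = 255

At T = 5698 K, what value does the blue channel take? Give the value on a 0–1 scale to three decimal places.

0.895

t = 5698/100 = 56.98; the t ≤ 66 branch applies.
B = 138.5·ln(56.98 − 10) − 305.0 = 138.5·ln 46.98 − 305.0 = 138.5·3.8497 − 305.0 = 228.186.
On a 0–1 scale: 228.186/255 = 0.8948 → 0.895.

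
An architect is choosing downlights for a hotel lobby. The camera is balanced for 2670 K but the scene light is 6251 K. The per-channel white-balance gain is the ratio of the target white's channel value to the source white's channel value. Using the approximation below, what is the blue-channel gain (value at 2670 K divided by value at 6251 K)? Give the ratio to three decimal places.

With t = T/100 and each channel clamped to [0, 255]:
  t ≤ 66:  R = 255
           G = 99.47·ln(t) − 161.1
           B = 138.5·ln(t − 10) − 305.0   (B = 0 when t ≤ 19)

0.349

At 6251 K (t = 62.51):
  B = 138.5·ln(62.51 − 10) − 305.0 = 138.5·ln 52.51 − 305.0 = 138.5·3.9610 − 305.0 = 243.599.
At 2670 K (t = 26.7):
  B = 138.5·ln(26.7 − 10) − 305.0 = 138.5·ln 16.7 − 305.0 = 138.5·2.8154 − 305.0 = 84.934.
Gain = 84.934 / 243.599 = 0.3487 → 0.349.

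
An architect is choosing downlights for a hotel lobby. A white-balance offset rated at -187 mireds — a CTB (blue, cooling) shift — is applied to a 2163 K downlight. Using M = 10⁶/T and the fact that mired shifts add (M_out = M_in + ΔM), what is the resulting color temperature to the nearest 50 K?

M_in = 10⁶/2163 = 462.32 mireds.
M_out = 462.32 + (-187) = 275.32 mireds.
T_out = 10⁶/275.32 = 3632.1 K → 3650 K.

3650 K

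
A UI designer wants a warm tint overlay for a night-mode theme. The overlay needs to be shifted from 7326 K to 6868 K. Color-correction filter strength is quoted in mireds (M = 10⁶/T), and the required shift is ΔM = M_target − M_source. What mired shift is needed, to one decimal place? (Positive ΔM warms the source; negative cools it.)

M_source = 10⁶/7326 = 136.500; M_target = 10⁶/6868 = 145.603.
ΔM = 145.603 − 136.500 = 9.103 → +9.1 mireds, a warming shift.

+9.1 mireds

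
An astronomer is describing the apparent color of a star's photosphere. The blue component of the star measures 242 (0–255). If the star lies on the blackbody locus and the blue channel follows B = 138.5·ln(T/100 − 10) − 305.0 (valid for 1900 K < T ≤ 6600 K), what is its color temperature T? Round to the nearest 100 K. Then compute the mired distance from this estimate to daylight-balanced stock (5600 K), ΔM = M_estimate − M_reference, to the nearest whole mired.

-17 mireds

ln(t − 10) = (242 + 305.0) / 138.5 = 3.9495.
t − 10 = e^3.9495 = 51.907, so t = 61.907.
T = 100·t = 6191 K → 6200 K to the nearest 100 K.
M_estimate = 10⁶/6200 = 161.29; M_reference = 10⁶/5600 = 178.57.
ΔM = 161.29 − 178.57 = -17.28 → -17 mireds.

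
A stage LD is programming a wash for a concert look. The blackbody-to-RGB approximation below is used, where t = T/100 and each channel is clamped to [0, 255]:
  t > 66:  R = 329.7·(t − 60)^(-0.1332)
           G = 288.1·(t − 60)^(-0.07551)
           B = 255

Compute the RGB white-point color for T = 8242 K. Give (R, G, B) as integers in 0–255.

t = 8242/100 = 82.42; the t > 66 branch applies.
R = 329.7·(82.42 − 60)^(-0.1332) = 329.7·22.42^(-0.1332) = 329.7·0.66084 = 217.878.
G = 288.1·(82.42 − 60)^(-0.07551) = 288.1·22.42^(-0.07551) = 288.1·0.79070 = 227.802.
B = 255 by definition for t > 66.
Rounded: (218, 228, 255).

(218, 228, 255)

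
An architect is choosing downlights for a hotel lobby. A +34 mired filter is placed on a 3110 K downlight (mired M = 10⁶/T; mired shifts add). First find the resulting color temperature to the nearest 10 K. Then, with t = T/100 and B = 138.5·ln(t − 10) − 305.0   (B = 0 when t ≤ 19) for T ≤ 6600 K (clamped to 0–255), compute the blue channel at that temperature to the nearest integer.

M_in = 10⁶/3110 = 321.54; M_out = 321.54 + (+34) = 355.54.
T_out = 10⁶/355.54 = 2812.6 K → 2810 K; t = 28.1.
B = 138.5·ln(28.1 − 10) − 305.0 = 138.5·ln 18.1 − 305.0 = 138.5·2.8959 − 305.0 = 96.084.
Rounded: 96.

96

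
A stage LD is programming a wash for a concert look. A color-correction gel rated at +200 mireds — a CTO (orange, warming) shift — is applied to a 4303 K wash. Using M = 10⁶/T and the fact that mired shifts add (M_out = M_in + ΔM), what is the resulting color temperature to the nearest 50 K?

M_in = 10⁶/4303 = 232.40 mireds.
M_out = 232.40 + (+200) = 432.40 mireds.
T_out = 10⁶/432.40 = 2312.7 K → 2300 K.

2300 K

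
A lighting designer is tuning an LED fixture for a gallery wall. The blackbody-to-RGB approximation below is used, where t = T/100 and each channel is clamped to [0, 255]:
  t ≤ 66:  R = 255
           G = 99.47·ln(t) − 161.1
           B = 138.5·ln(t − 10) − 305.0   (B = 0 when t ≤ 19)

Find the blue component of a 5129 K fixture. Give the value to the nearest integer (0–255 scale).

t = 5129/100 = 51.29; the t ≤ 66 branch applies.
B = 138.5·ln(51.29 − 10) − 305.0 = 138.5·ln 41.29 − 305.0 = 138.5·3.7206 − 305.0 = 210.306.
Rounded: 210.

210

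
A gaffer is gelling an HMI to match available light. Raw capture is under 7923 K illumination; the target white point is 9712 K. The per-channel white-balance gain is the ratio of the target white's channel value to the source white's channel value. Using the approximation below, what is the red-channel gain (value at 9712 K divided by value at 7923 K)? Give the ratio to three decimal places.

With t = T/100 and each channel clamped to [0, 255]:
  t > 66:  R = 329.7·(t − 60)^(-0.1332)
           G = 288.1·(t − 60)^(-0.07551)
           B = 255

At 7923 K (t = 79.23):
  R = 329.7·(79.23 − 60)^(-0.1332) = 329.7·19.23^(-0.1332) = 329.7·0.67449 = 222.379.
At 9712 K (t = 97.12):
  R = 329.7·(97.12 − 60)^(-0.1332) = 329.7·37.12^(-0.1332) = 329.7·0.61791 = 203.726.
Gain = 203.726 / 222.379 = 0.9161 → 0.916.

0.916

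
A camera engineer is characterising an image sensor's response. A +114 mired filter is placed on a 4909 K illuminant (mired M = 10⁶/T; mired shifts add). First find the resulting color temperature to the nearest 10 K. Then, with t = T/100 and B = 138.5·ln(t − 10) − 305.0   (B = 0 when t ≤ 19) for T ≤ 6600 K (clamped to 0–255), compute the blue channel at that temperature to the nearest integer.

M_in = 10⁶/4909 = 203.71; M_out = 203.71 + (+114) = 317.71.
T_out = 10⁶/317.71 = 3147.5 K → 3150 K; t = 31.5.
B = 138.5·ln(31.5 − 10) − 305.0 = 138.5·ln 21.5 − 305.0 = 138.5·3.0681 − 305.0 = 119.925.
Rounded: 120.

120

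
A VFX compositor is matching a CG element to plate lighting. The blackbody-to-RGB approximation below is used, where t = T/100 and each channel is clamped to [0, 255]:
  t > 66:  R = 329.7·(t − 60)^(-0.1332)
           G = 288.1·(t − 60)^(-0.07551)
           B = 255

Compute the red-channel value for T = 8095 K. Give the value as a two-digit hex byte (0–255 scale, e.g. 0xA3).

0xDC

t = 8095/100 = 80.95; the t > 66 branch applies.
R = 329.7·(80.95 − 60)^(-0.1332) = 329.7·20.95^(-0.1332) = 329.7·0.66683 = 219.855.
Rounded: 220; in hex, 0xDC.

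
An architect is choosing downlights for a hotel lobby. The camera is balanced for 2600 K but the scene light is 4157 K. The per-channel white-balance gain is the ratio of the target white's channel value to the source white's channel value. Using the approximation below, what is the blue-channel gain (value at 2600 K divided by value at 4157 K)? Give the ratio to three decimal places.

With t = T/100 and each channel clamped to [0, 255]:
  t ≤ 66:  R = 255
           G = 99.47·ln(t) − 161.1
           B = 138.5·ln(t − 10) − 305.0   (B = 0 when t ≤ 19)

At 4157 K (t = 41.57):
  B = 138.5·ln(41.57 − 10) − 305.0 = 138.5·ln 31.57 − 305.0 = 138.5·3.4522 − 305.0 = 173.131.
At 2600 K (t = 26):
  B = 138.5·ln(26 − 10) − 305.0 = 138.5·ln 16 − 305.0 = 138.5·2.7726 − 305.0 = 79.004.
Gain = 79.004 / 173.131 = 0.4563 → 0.456.

0.456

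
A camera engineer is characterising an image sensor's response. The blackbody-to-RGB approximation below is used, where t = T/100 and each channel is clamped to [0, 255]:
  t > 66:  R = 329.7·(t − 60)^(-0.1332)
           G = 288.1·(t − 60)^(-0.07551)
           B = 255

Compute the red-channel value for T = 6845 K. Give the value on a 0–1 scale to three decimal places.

0.973

t = 6845/100 = 68.45; the t > 66 branch applies.
R = 329.7·(68.45 − 60)^(-0.1332) = 329.7·8.45^(-0.1332) = 329.7·0.75256 = 248.120.
On a 0–1 scale: 248.120/255 = 0.9730 → 0.973.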